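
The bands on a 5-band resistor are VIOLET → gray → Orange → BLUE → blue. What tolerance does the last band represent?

The last band, blue, is the tolerance band.
Blue corresponds to ±0.25%.

±0.25%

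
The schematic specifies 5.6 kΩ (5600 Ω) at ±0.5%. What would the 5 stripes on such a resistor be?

green, blue, black, brown, green

5600 Ω = 560 × 10^1.
5 → green
6 → blue
0 → black
Multiplier 10^1 → brown.
±0.5% tolerance → green.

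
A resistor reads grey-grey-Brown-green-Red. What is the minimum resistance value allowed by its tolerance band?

Grey → 8 (first significant figure)
Grey → 8 (second significant figure)
Brown → 1 (third significant figure)
Green → ×10^5 multiplier
Red → ±2% tolerance
881 × 100000 = 88100000 Ω
Minimum = 88100000 × (1 − 2/100) = 86338000 Ω.

86338000 Ω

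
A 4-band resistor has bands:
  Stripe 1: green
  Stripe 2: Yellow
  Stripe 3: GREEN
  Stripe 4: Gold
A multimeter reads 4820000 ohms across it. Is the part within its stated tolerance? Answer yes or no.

no

Green → 5 (first significant figure)
Yellow → 4 (second significant figure)
Green → ×10^5 multiplier
Gold → ±5% tolerance
54 × 100000 = 5400000 Ω
Allowed range: 5130000 Ω to 5670000 Ω.
4820000 ohms lies outside that range.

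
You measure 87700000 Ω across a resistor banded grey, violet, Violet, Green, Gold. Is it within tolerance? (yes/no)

yes

Grey → 8 (first significant figure)
Violet → 7 (second significant figure)
Violet → 7 (third significant figure)
Green → ×10^5 multiplier
Gold → ±5% tolerance
877 × 100000 = 87700000 Ω
Allowed range: 83315000 Ω to 92085000 Ω.
87700000 Ω lies inside that range.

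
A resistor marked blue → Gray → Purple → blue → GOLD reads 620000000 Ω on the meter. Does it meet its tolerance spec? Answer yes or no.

no

Blue → 6 (first significant figure)
Grey → 8 (second significant figure)
Violet → 7 (third significant figure)
Blue → ×10^6 multiplier
Gold → ±5% tolerance
687 × 1000000 = 687000000 Ω
Allowed range: 652650000 Ω to 721350000 Ω.
620000000 Ω lies outside that range.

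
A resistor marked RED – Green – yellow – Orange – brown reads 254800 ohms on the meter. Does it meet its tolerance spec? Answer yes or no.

yes

Red → 2 (first significant figure)
Green → 5 (second significant figure)
Yellow → 4 (third significant figure)
Orange → ×10^3 multiplier
Brown → ±1% tolerance
254 × 1000 = 254000 Ω
Allowed range: 251460 Ω to 256540 Ω.
254800 ohms lies inside that range.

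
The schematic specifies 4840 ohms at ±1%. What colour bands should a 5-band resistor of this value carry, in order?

4840 Ω = 484 × 10^1.
4 → yellow
8 → grey
4 → yellow
Multiplier 10^1 → brown.
±1% tolerance → brown.

yellow, grey, yellow, brown, brown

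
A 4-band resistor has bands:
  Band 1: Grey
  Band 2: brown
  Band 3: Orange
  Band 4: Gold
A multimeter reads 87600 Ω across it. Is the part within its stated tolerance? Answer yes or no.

no

Grey → 8 (first significant figure)
Brown → 1 (second significant figure)
Orange → ×10^3 multiplier
Gold → ±5% tolerance
81 × 1000 = 81000 Ω
Allowed range: 76950 Ω to 85050 Ω.
87600 Ω lies outside that range.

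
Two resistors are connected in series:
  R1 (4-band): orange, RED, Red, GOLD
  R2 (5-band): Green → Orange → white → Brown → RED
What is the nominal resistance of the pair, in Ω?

8590 Ω

R1: orange, red → 32; red ×10^2 → 3200 Ω.
R2: green, orange, white → 539; brown ×10 → 5390 Ω.
Series: 3200 + 5390 = 8590 Ω.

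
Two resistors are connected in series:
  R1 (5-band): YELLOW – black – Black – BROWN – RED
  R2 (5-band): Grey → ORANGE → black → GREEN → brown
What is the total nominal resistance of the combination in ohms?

83004000 Ω

R1: yellow, black, black → 400; brown ×10 → 4000 Ω.
R2: grey, orange, black → 830; green ×10^5 → 83000000 Ω.
Series: 4000 + 83000000 = 83004000 Ω.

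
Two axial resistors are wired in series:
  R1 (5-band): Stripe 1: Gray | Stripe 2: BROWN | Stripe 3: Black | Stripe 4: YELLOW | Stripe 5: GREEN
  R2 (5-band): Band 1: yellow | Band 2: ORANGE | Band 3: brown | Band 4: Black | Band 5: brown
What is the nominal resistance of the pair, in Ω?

8100431 Ω

R1: grey, brown, black → 810; yellow ×10^4 → 8100000 Ω.
R2: yellow, orange, brown → 431; black ×1 → 431 Ω.
Series: 8100000 + 431 = 8100431 Ω.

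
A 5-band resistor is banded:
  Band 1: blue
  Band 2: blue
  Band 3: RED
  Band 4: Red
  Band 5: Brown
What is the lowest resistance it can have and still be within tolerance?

Blue → 6 (first significant figure)
Blue → 6 (second significant figure)
Red → 2 (third significant figure)
Red → ×10^2 multiplier
Brown → ±1% tolerance
662 × 100 = 66200 Ω
Lowest = 66200 × (1 − 1/100) = 65538 Ω.

65538 Ω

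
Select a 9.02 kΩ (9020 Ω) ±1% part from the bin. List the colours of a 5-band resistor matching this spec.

white, black, red, brown, brown

9020 Ω = 902 × 10^1.
9 → white
0 → black
2 → red
Multiplier 10^1 → brown.
±1% tolerance → brown.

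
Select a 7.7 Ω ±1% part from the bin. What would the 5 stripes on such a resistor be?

violet, violet, black, silver, brown

7.7 Ω = 770 × 10^-2.
7 → violet
7 → violet
0 → black
Multiplier 10^-2 → silver.
±1% tolerance → brown.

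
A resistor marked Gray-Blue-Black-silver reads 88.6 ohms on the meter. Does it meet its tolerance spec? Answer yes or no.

yes

Grey → 8 (first significant figure)
Blue → 6 (second significant figure)
Black → ×1 multiplier
Silver → ±10% tolerance
86 × 1 = 86 Ω
Allowed range: 77.4 Ω to 94.6 Ω.
88.6 ohms lies inside that range.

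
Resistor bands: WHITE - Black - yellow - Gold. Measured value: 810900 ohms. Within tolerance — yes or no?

no

White → 9 (first significant figure)
Black → 0 (second significant figure)
Yellow → ×10^4 multiplier
Gold → ±5% tolerance
90 × 10000 = 900000 Ω
Allowed range: 855000 Ω to 945000 Ω.
810900 ohms lies outside that range.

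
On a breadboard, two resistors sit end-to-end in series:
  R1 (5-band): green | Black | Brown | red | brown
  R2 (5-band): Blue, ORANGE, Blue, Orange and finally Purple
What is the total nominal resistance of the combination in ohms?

686100 Ω

R1: green, black, brown → 501; red ×10^2 → 50100 Ω.
R2: blue, orange, blue → 636; orange ×10^3 → 636000 Ω.
Series: 50100 + 636000 = 686100 Ω.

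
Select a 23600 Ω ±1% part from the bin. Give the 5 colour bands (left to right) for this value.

23600 Ω = 236 × 10^2.
2 → red
3 → orange
6 → blue
Multiplier 10^2 → red.
±1% tolerance → brown.

red, orange, blue, red, brown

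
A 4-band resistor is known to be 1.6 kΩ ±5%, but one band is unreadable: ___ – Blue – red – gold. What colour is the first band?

brown

1600 Ω = 16 × 10^2.
The first band gives digit 1 of the significand, and 1 is brown.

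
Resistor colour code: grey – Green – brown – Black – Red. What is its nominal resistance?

851 Ω

Grey → 8 (first significant figure)
Green → 5 (second significant figure)
Brown → 1 (third significant figure)
Black → ×1 multiplier
851 × 1 = 851 Ω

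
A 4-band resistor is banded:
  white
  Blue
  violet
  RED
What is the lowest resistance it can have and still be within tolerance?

940800000 Ω

White → 9 (first significant figure)
Blue → 6 (second significant figure)
Violet → ×10^7 multiplier
Red → ±2% tolerance
96 × 10000000 = 960000000 Ω
Lowest = 960000000 × (1 − 2/100) = 940800000 Ω.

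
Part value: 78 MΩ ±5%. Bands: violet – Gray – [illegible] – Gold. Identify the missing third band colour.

78000000 Ω = 78 × 10^6.
The third band is the multiplier, 10^6, which is blue.

blue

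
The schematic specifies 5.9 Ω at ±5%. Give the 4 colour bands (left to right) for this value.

5.9 Ω = 59 × 10^-1.
5 → green
9 → white
Multiplier 10^-1 → gold.
±5% tolerance → gold.

green, white, gold, gold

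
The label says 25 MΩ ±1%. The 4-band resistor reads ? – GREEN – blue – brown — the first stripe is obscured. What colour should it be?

25000000 Ω = 25 × 10^6.
The first band gives digit 2 of the significand, and 2 is red.

red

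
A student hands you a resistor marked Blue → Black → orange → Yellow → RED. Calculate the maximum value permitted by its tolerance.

6150600 Ω

Blue → 6 (first significant figure)
Black → 0 (second significant figure)
Orange → 3 (third significant figure)
Yellow → ×10^4 multiplier
Red → ±2% tolerance
603 × 10000 = 6030000 Ω
Maximum = 6030000 × (1 + 2/100) = 6150600 Ω.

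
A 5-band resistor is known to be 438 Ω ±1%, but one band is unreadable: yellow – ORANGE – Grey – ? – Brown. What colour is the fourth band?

black

438 Ω = 438 × 10^0.
The fourth band is the multiplier, 10^0, which is black.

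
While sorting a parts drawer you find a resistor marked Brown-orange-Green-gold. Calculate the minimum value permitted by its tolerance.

1235000 Ω

Brown → 1 (first significant figure)
Orange → 3 (second significant figure)
Green → ×10^5 multiplier
Gold → ±5% tolerance
13 × 100000 = 1300000 Ω
Minimum = 1300000 × (1 − 5/100) = 1235000 Ω.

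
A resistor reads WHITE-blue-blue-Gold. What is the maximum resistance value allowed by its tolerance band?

100800000 Ω

White → 9 (first significant figure)
Blue → 6 (second significant figure)
Blue → ×10^6 multiplier
Gold → ±5% tolerance
96 × 1000000 = 96000000 Ω
Maximum = 96000000 × (1 + 5/100) = 100800000 Ω.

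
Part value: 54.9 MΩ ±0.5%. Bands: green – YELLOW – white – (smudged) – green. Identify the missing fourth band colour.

54900000 Ω = 549 × 10^5.
The fourth band is the multiplier, 10^5, which is green.

green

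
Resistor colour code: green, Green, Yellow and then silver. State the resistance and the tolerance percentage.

550000 Ω ±10%

Green → 5 (first significant figure)
Green → 5 (second significant figure)
Yellow → ×10^4 multiplier
Silver → ±10% tolerance
55 × 10000 = 550000 Ω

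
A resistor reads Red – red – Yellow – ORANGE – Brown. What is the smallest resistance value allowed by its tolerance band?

Red → 2 (first significant figure)
Red → 2 (second significant figure)
Yellow → 4 (third significant figure)
Orange → ×10^3 multiplier
Brown → ±1% tolerance
224 × 1000 = 224000 Ω
Smallest = 224000 × (1 − 1/100) = 221760 Ω.

221760 Ω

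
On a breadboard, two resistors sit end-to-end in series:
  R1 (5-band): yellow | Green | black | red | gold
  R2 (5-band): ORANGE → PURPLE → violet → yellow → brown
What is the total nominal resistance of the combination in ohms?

R1: yellow, green, black → 450; red ×10^2 → 45000 Ω.
R2: orange, violet, violet → 377; yellow ×10^4 → 3770000 Ω.
Series: 45000 + 3770000 = 3815000 Ω.

3815000 Ω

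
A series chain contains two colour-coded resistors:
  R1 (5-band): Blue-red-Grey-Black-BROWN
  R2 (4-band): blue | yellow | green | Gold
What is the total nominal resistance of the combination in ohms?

6400628 Ω

R1: blue, red, grey → 628; black ×1 → 628 Ω.
R2: blue, yellow → 64; green ×10^5 → 6400000 Ω.
Series: 628 + 6400000 = 6400628 Ω.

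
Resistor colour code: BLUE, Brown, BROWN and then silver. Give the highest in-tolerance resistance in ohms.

Blue → 6 (first significant figure)
Brown → 1 (second significant figure)
Brown → ×10 multiplier
Silver → ±10% tolerance
61 × 10 = 610 Ω
Highest = 610 × (1 + 10/100) = 671 Ω.

671 Ω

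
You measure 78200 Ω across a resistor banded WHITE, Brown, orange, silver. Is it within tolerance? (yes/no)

no

White → 9 (first significant figure)
Brown → 1 (second significant figure)
Orange → ×10^3 multiplier
Silver → ±10% tolerance
91 × 1000 = 91000 Ω
Allowed range: 81900 Ω to 100100 Ω.
78200 Ω lies outside that range.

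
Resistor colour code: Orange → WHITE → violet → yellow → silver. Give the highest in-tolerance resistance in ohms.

4367000 Ω

Orange → 3 (first significant figure)
White → 9 (second significant figure)
Violet → 7 (third significant figure)
Yellow → ×10^4 multiplier
Silver → ±10% tolerance
397 × 10000 = 3970000 Ω
Highest = 3970000 × (1 + 10/100) = 4367000 Ω.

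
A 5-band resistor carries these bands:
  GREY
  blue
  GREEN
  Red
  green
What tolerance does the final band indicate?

The last band, green, is the tolerance band.
Green corresponds to ±0.5%.

±0.5%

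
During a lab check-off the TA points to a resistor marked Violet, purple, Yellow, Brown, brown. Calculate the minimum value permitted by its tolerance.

Violet → 7 (first significant figure)
Violet → 7 (second significant figure)
Yellow → 4 (third significant figure)
Brown → ×10 multiplier
Brown → ±1% tolerance
774 × 10 = 7740 Ω
Minimum = 7740 × (1 − 1/100) = 7662.6 Ω.

7662.6 Ω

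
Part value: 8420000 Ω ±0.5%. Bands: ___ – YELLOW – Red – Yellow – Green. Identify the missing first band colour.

8420000 Ω = 842 × 10^4.
The first band gives digit 8 of the significand, and 8 is grey.

grey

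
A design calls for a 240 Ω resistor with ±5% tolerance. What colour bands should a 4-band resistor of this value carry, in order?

red, yellow, brown, gold

240 Ω = 24 × 10^1.
2 → red
4 → yellow
Multiplier 10^1 → brown.
±5% tolerance → gold.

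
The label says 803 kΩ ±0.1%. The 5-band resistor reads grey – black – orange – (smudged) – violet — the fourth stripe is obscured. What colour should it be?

orange

803000 Ω = 803 × 10^3.
The fourth band is the multiplier, 10^3, which is orange.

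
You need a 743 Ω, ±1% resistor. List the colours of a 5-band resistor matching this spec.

743 Ω = 743 × 10^0.
7 → violet
4 → yellow
3 → orange
Multiplier 10^0 → black.
±1% tolerance → brown.

violet, yellow, orange, black, brown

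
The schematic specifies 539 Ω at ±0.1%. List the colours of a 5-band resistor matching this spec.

539 Ω = 539 × 10^0.
5 → green
3 → orange
9 → white
Multiplier 10^0 → black.
±0.1% tolerance → violet.

green, orange, white, black, violet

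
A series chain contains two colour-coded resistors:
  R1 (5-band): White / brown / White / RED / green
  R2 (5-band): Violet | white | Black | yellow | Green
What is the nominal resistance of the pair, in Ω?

R1: white, brown, white → 919; red ×10^2 → 91900 Ω.
R2: violet, white, black → 790; yellow ×10^4 → 7900000 Ω.
Series: 91900 + 7900000 = 7991900 Ω.

7991900 Ω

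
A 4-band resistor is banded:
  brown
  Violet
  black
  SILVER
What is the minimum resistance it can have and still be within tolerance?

Brown → 1 (first significant figure)
Violet → 7 (second significant figure)
Black → ×1 multiplier
Silver → ±10% tolerance
17 × 1 = 17 Ω
Minimum = 17 × (1 − 10/100) = 15.3 Ω.

15.3 Ω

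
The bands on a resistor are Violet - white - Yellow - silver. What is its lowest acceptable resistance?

Violet → 7 (first significant figure)
White → 9 (second significant figure)
Yellow → ×10^4 multiplier
Silver → ±10% tolerance
79 × 10000 = 790000 Ω
Lowest = 790000 × (1 − 10/100) = 711000 Ω.

711000 Ω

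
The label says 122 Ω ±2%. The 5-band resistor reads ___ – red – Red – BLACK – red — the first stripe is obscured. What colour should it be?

122 Ω = 122 × 10^0.
The first band gives digit 1 of the significand, and 1 is brown.

brown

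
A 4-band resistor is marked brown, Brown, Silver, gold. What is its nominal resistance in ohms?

0.11 Ω

Brown → 1 (first significant figure)
Brown → 1 (second significant figure)
Silver → ×0.01 multiplier
11 × 0.01 = 0.11 Ω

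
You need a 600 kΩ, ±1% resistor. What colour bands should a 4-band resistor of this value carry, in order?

600000 Ω = 60 × 10^4.
6 → blue
0 → black
Multiplier 10^4 → yellow.
±1% tolerance → brown.

blue, black, yellow, brown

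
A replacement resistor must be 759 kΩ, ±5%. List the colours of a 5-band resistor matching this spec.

violet, green, white, orange, gold

759000 Ω = 759 × 10^3.
7 → violet
5 → green
9 → white
Multiplier 10^3 → orange.
±5% tolerance → gold.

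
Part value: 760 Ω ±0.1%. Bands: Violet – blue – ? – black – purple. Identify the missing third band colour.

760 Ω = 760 × 10^0.
The third band gives digit 0 of the significand, and 0 is black.

black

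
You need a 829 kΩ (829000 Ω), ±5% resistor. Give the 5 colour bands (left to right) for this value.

829000 Ω = 829 × 10^3.
8 → grey
2 → red
9 → white
Multiplier 10^3 → orange.
±5% tolerance → gold.

grey, red, white, orange, gold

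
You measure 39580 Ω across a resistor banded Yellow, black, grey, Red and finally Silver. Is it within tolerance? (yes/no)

yes

Yellow → 4 (first significant figure)
Black → 0 (second significant figure)
Grey → 8 (third significant figure)
Red → ×10^2 multiplier
Silver → ±10% tolerance
408 × 100 = 40800 Ω
Allowed range: 36720 Ω to 44880 Ω.
39580 Ω lies inside that range.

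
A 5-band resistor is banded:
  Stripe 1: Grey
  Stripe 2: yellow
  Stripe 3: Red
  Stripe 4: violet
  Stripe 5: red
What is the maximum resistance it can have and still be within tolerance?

Grey → 8 (first significant figure)
Yellow → 4 (second significant figure)
Red → 2 (third significant figure)
Violet → ×10^7 multiplier
Red → ±2% tolerance
842 × 10000000 = 8420000000 Ω
Maximum = 8420000000 × (1 + 2/100) = 8588400000 Ω.

8588400000 Ω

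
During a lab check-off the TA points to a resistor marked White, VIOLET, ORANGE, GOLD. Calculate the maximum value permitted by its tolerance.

101850 Ω

White → 9 (first significant figure)
Violet → 7 (second significant figure)
Orange → ×10^3 multiplier
Gold → ±5% tolerance
97 × 1000 = 97000 Ω
Maximum = 97000 × (1 + 5/100) = 101850 Ω.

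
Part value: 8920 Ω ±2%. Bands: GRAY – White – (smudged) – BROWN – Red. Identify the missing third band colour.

8920 Ω = 892 × 10^1.
The third band gives digit 2 of the significand, and 2 is red.

red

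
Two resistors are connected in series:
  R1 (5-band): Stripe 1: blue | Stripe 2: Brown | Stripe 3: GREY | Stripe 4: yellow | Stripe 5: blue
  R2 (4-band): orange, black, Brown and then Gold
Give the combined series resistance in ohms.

R1: blue, brown, grey → 618; yellow ×10^4 → 6180000 Ω.
R2: orange, black → 30; brown ×10 → 300 Ω.
Series: 6180000 + 300 = 6180300 Ω.

6180300 Ω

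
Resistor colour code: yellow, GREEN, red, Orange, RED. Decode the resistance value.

Yellow → 4 (first significant figure)
Green → 5 (second significant figure)
Red → 2 (third significant figure)
Orange → ×10^3 multiplier
452 × 1000 = 452000 Ω

452000 Ω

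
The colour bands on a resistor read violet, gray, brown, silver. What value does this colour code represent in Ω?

780 Ω

Violet → 7 (first significant figure)
Grey → 8 (second significant figure)
Brown → ×10 multiplier
78 × 10 = 780 Ω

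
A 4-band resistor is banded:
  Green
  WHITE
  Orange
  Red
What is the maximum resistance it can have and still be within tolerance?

Green → 5 (first significant figure)
White → 9 (second significant figure)
Orange → ×10^3 multiplier
Red → ±2% tolerance
59 × 1000 = 59000 Ω
Maximum = 59000 × (1 + 2/100) = 60180 Ω.

60180 Ω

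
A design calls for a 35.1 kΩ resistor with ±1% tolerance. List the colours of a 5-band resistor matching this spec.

orange, green, brown, red, brown

35100 Ω = 351 × 10^2.
3 → orange
5 → green
1 → brown
Multiplier 10^2 → red.
±1% tolerance → brown.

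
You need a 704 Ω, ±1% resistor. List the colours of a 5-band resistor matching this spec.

violet, black, yellow, black, brown

704 Ω = 704 × 10^0.
7 → violet
0 → black
4 → yellow
Multiplier 10^0 → black.
±1% tolerance → brown.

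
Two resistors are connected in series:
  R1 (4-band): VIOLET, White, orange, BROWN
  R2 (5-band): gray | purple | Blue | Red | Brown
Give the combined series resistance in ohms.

R1: violet, white → 79; orange ×10^3 → 79000 Ω.
R2: grey, violet, blue → 876; red ×10^2 → 87600 Ω.
Series: 79000 + 87600 = 166600 Ω.

166600 Ω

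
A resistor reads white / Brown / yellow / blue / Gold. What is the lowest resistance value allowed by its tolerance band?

White → 9 (first significant figure)
Brown → 1 (second significant figure)
Yellow → 4 (third significant figure)
Blue → ×10^6 multiplier
Gold → ±5% tolerance
914 × 1000000 = 914000000 Ω
Lowest = 914000000 × (1 − 5/100) = 868300000 Ω.

868300000 Ω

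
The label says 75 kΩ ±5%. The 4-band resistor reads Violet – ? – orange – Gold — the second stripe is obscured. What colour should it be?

green

75000 Ω = 75 × 10^3.
The second band gives digit 5 of the significand, and 5 is green.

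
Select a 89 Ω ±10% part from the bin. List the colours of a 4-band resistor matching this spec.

grey, white, black, silver

89 Ω = 89 × 10^0.
8 → grey
9 → white
Multiplier 10^0 → black.
±10% tolerance → silver.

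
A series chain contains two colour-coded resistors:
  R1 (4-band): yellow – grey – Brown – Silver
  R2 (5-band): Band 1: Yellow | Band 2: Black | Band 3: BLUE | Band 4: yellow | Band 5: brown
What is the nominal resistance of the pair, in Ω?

R1: yellow, grey → 48; brown ×10 → 480 Ω.
R2: yellow, black, blue → 406; yellow ×10^4 → 4060000 Ω.
Series: 480 + 4060000 = 4060480 Ω.

4060480 Ω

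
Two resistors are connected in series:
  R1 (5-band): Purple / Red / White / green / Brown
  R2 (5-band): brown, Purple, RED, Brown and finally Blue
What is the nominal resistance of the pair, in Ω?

72901720 Ω

R1: violet, red, white → 729; green ×10^5 → 72900000 Ω.
R2: brown, violet, red → 172; brown ×10 → 1720 Ω.
Series: 72900000 + 1720 = 72901720 Ω.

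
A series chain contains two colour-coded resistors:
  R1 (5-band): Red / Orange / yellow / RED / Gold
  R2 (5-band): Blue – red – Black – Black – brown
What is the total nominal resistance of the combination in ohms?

24020 Ω

R1: red, orange, yellow → 234; red ×10^2 → 23400 Ω.
R2: blue, red, black → 620; black ×1 → 620 Ω.
Series: 23400 + 620 = 24020 Ω.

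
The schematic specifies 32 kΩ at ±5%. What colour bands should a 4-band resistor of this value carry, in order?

orange, red, orange, gold

32000 Ω = 32 × 10^3.
3 → orange
2 → red
Multiplier 10^3 → orange.
±5% tolerance → gold.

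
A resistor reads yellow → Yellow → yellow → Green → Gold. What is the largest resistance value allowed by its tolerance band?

Yellow → 4 (first significant figure)
Yellow → 4 (second significant figure)
Yellow → 4 (third significant figure)
Green → ×10^5 multiplier
Gold → ±5% tolerance
444 × 100000 = 44400000 Ω
Largest = 44400000 × (1 + 5/100) = 46620000 Ω.

46620000 Ω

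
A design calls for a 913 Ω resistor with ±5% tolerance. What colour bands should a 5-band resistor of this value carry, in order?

913 Ω = 913 × 10^0.
9 → white
1 → brown
3 → orange
Multiplier 10^0 → black.
±5% tolerance → gold.

white, brown, orange, black, gold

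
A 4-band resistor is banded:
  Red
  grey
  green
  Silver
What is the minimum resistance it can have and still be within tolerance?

2520000 Ω

Red → 2 (first significant figure)
Grey → 8 (second significant figure)
Green → ×10^5 multiplier
Silver → ±10% tolerance
28 × 100000 = 2800000 Ω
Minimum = 2800000 × (1 − 10/100) = 2520000 Ω.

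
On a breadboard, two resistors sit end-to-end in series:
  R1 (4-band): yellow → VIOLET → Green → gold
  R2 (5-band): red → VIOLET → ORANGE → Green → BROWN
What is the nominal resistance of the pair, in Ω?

32000000 Ω

R1: yellow, violet → 47; green ×10^5 → 4700000 Ω.
R2: red, violet, orange → 273; green ×10^5 → 27300000 Ω.
Series: 4700000 + 27300000 = 32000000 Ω.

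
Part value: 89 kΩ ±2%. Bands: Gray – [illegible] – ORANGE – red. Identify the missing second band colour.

89000 Ω = 89 × 10^3.
The second band gives digit 9 of the significand, and 9 is white.

white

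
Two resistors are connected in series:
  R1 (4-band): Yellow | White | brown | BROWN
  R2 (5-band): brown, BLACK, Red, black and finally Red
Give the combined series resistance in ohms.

R1: yellow, white → 49; brown ×10 → 490 Ω.
R2: brown, black, red → 102; black ×1 → 102 Ω.
Series: 490 + 102 = 592 Ω.

592 Ω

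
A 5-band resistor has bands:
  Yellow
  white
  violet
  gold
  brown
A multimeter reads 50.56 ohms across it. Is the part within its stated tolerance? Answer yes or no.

no

Yellow → 4 (first significant figure)
White → 9 (second significant figure)
Violet → 7 (third significant figure)
Gold → ×0.1 multiplier
Brown → ±1% tolerance
497 × 0.1 = 49.7 Ω
Allowed range: 49.203 Ω to 50.197 Ω.
50.56 ohms lies outside that range.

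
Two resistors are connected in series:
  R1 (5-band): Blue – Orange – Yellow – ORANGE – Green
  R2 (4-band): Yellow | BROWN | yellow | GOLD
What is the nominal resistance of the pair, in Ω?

R1: blue, orange, yellow → 634; orange ×10^3 → 634000 Ω.
R2: yellow, brown → 41; yellow ×10^4 → 410000 Ω.
Series: 634000 + 410000 = 1044000 Ω.

1044000 Ω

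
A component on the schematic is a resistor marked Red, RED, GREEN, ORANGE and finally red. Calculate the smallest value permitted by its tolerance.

220500 Ω

Red → 2 (first significant figure)
Red → 2 (second significant figure)
Green → 5 (third significant figure)
Orange → ×10^3 multiplier
Red → ±2% tolerance
225 × 1000 = 225000 Ω
Smallest = 225000 × (1 − 2/100) = 220500 Ω.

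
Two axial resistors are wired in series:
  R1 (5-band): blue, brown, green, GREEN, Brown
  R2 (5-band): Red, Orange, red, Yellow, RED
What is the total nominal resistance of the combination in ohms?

R1: blue, brown, green → 615; green ×10^5 → 61500000 Ω.
R2: red, orange, red → 232; yellow ×10^4 → 2320000 Ω.
Series: 61500000 + 2320000 = 63820000 Ω.

63820000 Ω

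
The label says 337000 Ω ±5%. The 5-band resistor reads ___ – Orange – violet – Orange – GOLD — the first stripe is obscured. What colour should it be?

337000 Ω = 337 × 10^3.
The first band gives digit 3 of the significand, and 3 is orange.

orange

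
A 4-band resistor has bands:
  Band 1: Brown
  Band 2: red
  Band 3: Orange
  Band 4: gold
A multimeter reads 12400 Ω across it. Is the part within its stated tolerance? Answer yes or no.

yes

Brown → 1 (first significant figure)
Red → 2 (second significant figure)
Orange → ×10^3 multiplier
Gold → ±5% tolerance
12 × 1000 = 12000 Ω
Allowed range: 11400 Ω to 12600 Ω.
12400 Ω lies inside that range.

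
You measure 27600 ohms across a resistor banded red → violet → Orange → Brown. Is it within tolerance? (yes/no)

Red → 2 (first significant figure)
Violet → 7 (second significant figure)
Orange → ×10^3 multiplier
Brown → ±1% tolerance
27 × 1000 = 27000 Ω
Allowed range: 26730 Ω to 27270 Ω.
27600 ohms lies outside that range.

no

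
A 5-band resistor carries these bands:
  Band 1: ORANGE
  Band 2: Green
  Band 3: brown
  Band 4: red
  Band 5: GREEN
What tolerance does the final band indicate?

±0.5%

The last band, green, is the tolerance band.
Green corresponds to ±0.5%.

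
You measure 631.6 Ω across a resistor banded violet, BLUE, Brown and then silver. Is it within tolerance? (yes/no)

Violet → 7 (first significant figure)
Blue → 6 (second significant figure)
Brown → ×10 multiplier
Silver → ±10% tolerance
76 × 10 = 760 Ω
Allowed range: 684 Ω to 836 Ω.
631.6 Ω lies outside that range.

no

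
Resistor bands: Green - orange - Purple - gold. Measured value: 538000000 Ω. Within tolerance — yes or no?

Green → 5 (first significant figure)
Orange → 3 (second significant figure)
Violet → ×10^7 multiplier
Gold → ±5% tolerance
53 × 10000000 = 530000000 Ω
Allowed range: 503500000 Ω to 556500000 Ω.
538000000 Ω lies inside that range.

yes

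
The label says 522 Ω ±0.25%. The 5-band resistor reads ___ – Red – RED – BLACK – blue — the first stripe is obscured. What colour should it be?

522 Ω = 522 × 10^0.
The first band gives digit 5 of the significand, and 5 is green.

green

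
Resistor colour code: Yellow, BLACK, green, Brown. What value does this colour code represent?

4000000 Ω

Yellow → 4 (first significant figure)
Black → 0 (second significant figure)
Green → ×10^5 multiplier
40 × 100000 = 4000000 Ω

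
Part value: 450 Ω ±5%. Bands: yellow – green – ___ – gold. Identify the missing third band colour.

brown

450 Ω = 45 × 10^1.
The third band is the multiplier, 10^1, which is brown.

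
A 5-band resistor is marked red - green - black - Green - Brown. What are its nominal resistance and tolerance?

Red → 2 (first significant figure)
Green → 5 (second significant figure)
Black → 0 (third significant figure)
Green → ×10^5 multiplier
Brown → ±1% tolerance
250 × 100000 = 25000000 Ω

25000000 Ω ±1%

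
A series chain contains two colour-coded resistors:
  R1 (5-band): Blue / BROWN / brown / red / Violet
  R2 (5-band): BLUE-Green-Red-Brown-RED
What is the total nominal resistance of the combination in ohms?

R1: blue, brown, brown → 611; red ×10^2 → 61100 Ω.
R2: blue, green, red → 652; brown ×10 → 6520 Ω.
Series: 61100 + 6520 = 67620 Ω.

67620 Ω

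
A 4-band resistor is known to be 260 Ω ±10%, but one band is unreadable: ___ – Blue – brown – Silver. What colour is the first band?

red

260 Ω = 26 × 10^1.
The first band gives digit 2 of the significand, and 2 is red.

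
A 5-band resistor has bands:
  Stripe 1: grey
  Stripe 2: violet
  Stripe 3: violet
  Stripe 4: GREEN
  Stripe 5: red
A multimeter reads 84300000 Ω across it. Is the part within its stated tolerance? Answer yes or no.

Grey → 8 (first significant figure)
Violet → 7 (second significant figure)
Violet → 7 (third significant figure)
Green → ×10^5 multiplier
Red → ±2% tolerance
877 × 100000 = 87700000 Ω
Allowed range: 85946000 Ω to 89454000 Ω.
84300000 Ω lies outside that range.

no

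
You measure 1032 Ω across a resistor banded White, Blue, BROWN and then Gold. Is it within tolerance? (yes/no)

no

White → 9 (first significant figure)
Blue → 6 (second significant figure)
Brown → ×10 multiplier
Gold → ±5% tolerance
96 × 10 = 960 Ω
Allowed range: 912 Ω to 1008 Ω.
1032 Ω lies outside that range.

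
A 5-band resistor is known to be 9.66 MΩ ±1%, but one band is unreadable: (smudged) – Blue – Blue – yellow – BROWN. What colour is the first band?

9660000 Ω = 966 × 10^4.
The first band gives digit 9 of the significand, and 9 is white.

white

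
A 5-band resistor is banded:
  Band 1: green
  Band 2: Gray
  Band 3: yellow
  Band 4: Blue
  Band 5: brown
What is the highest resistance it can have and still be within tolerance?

589840000 Ω

Green → 5 (first significant figure)
Grey → 8 (second significant figure)
Yellow → 4 (third significant figure)
Blue → ×10^6 multiplier
Brown → ±1% tolerance
584 × 1000000 = 584000000 Ω
Highest = 584000000 × (1 + 1/100) = 589840000 Ω.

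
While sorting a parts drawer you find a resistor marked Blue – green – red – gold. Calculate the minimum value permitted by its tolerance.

Blue → 6 (first significant figure)
Green → 5 (second significant figure)
Red → ×10^2 multiplier
Gold → ±5% tolerance
65 × 100 = 6500 Ω
Minimum = 6500 × (1 − 5/100) = 6175 Ω.

6175 Ω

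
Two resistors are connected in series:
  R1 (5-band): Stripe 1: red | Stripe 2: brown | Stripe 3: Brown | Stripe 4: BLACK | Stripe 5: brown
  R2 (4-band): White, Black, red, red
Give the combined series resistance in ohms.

9211 Ω

R1: red, brown, brown → 211; black ×1 → 211 Ω.
R2: white, black → 90; red ×10^2 → 9000 Ω.
Series: 211 + 9000 = 9211 Ω.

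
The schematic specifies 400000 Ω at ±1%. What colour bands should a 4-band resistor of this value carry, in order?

400000 Ω = 40 × 10^4.
4 → yellow
0 → black
Multiplier 10^4 → yellow.
±1% tolerance → brown.

yellow, black, yellow, brown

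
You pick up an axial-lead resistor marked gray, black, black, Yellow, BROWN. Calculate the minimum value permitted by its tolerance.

Grey → 8 (first significant figure)
Black → 0 (second significant figure)
Black → 0 (third significant figure)
Yellow → ×10^4 multiplier
Brown → ±1% tolerance
800 × 10000 = 8000000 Ω
Minimum = 8000000 × (1 − 1/100) = 7920000 Ω.

7920000 Ω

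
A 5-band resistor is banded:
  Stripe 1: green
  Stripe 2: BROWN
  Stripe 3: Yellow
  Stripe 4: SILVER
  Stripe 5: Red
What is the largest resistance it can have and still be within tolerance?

Green → 5 (first significant figure)
Brown → 1 (second significant figure)
Yellow → 4 (third significant figure)
Silver → ×0.01 multiplier
Red → ±2% tolerance
514 × 0.01 = 5.14 Ω
Largest = 5.14 × (1 + 2/100) = 5.2428 Ω.

5.2428 Ω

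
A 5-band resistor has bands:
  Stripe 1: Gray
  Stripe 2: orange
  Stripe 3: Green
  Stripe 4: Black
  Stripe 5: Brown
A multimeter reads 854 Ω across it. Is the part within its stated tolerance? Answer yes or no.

no

Grey → 8 (first significant figure)
Orange → 3 (second significant figure)
Green → 5 (third significant figure)
Black → ×1 multiplier
Brown → ±1% tolerance
835 × 1 = 835 Ω
Allowed range: 826.65 Ω to 843.35 Ω.
854 Ω lies outside that range.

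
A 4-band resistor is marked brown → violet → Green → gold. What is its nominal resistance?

Brown → 1 (first significant figure)
Violet → 7 (second significant figure)
Green → ×10^5 multiplier
17 × 100000 = 1700000 Ω

1700000 Ω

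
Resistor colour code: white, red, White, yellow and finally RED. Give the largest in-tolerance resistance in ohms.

9475800 Ω

White → 9 (first significant figure)
Red → 2 (second significant figure)
White → 9 (third significant figure)
Yellow → ×10^4 multiplier
Red → ±2% tolerance
929 × 10000 = 9290000 Ω
Largest = 9290000 × (1 + 2/100) = 9475800 Ω.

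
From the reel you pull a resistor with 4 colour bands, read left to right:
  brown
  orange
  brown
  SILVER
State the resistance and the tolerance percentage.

130 Ω ±10%

Brown → 1 (first significant figure)
Orange → 3 (second significant figure)
Brown → ×10 multiplier
Silver → ±10% tolerance
13 × 10 = 130 Ω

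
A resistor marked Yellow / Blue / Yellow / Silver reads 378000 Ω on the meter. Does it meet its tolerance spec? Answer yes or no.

Yellow → 4 (first significant figure)
Blue → 6 (second significant figure)
Yellow → ×10^4 multiplier
Silver → ±10% tolerance
46 × 10000 = 460000 Ω
Allowed range: 414000 Ω to 506000 Ω.
378000 Ω lies outside that range.

no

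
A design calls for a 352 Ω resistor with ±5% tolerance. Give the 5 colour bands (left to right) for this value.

orange, green, red, black, gold

352 Ω = 352 × 10^0.
3 → orange
5 → green
2 → red
Multiplier 10^0 → black.
±5% tolerance → gold.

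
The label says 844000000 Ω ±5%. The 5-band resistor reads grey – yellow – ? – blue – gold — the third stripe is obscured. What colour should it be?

yellow

844000000 Ω = 844 × 10^6.
The third band gives digit 4 of the significand, and 4 is yellow.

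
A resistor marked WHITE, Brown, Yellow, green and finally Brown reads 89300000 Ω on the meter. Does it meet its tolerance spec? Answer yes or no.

White → 9 (first significant figure)
Brown → 1 (second significant figure)
Yellow → 4 (third significant figure)
Green → ×10^5 multiplier
Brown → ±1% tolerance
914 × 100000 = 91400000 Ω
Allowed range: 90486000 Ω to 92314000 Ω.
89300000 Ω lies outside that range.

no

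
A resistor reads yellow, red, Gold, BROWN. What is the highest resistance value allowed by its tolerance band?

4.242 Ω

Yellow → 4 (first significant figure)
Red → 2 (second significant figure)
Gold → ×0.1 multiplier
Brown → ±1% tolerance
42 × 0.1 = 4.2 Ω
Highest = 4.2 × (1 + 1/100) = 4.242 Ω.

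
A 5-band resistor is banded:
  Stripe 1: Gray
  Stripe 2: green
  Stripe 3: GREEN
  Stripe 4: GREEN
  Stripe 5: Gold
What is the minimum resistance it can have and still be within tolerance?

Grey → 8 (first significant figure)
Green → 5 (second significant figure)
Green → 5 (third significant figure)
Green → ×10^5 multiplier
Gold → ±5% tolerance
855 × 100000 = 85500000 Ω
Minimum = 85500000 × (1 − 5/100) = 81225000 Ω.

81225000 Ω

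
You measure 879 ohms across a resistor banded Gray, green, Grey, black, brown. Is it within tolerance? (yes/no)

no

Grey → 8 (first significant figure)
Green → 5 (second significant figure)
Grey → 8 (third significant figure)
Black → ×1 multiplier
Brown → ±1% tolerance
858 × 1 = 858 Ω
Allowed range: 849.42 Ω to 866.58 Ω.
879 ohms lies outside that range.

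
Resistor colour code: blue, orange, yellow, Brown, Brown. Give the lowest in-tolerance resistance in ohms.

Blue → 6 (first significant figure)
Orange → 3 (second significant figure)
Yellow → 4 (third significant figure)
Brown → ×10 multiplier
Brown → ±1% tolerance
634 × 10 = 6340 Ω
Lowest = 6340 × (1 − 1/100) = 6276.6 Ω.

6276.6 Ω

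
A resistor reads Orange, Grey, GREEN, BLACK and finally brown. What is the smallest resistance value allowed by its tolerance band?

Orange → 3 (first significant figure)
Grey → 8 (second significant figure)
Green → 5 (third significant figure)
Black → ×1 multiplier
Brown → ±1% tolerance
385 × 1 = 385 Ω
Smallest = 385 × (1 − 1/100) = 381.15 Ω.

381.15 Ω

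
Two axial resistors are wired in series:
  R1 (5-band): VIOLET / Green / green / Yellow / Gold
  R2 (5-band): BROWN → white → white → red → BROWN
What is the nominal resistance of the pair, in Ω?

R1: violet, green, green → 755; yellow ×10^4 → 7550000 Ω.
R2: brown, white, white → 199; red ×10^2 → 19900 Ω.
Series: 7550000 + 19900 = 7569900 Ω.

7569900 Ω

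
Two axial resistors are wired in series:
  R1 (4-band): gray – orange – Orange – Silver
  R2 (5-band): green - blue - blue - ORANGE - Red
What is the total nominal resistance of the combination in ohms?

R1: grey, orange → 83; orange ×10^3 → 83000 Ω.
R2: green, blue, blue → 566; orange ×10^3 → 566000 Ω.
Series: 83000 + 566000 = 649000 Ω.

649000 Ω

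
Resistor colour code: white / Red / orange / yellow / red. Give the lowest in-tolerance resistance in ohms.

White → 9 (first significant figure)
Red → 2 (second significant figure)
Orange → 3 (third significant figure)
Yellow → ×10^4 multiplier
Red → ±2% tolerance
923 × 10000 = 9230000 Ω
Lowest = 9230000 × (1 − 2/100) = 9045400 Ω.

9045400 Ω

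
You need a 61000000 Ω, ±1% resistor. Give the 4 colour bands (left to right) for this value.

blue, brown, blue, brown

61000000 Ω = 61 × 10^6.
6 → blue
1 → brown
Multiplier 10^6 → blue.
±1% tolerance → brown.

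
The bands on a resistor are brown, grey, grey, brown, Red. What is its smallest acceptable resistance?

1842.4 Ω

Brown → 1 (first significant figure)
Grey → 8 (second significant figure)
Grey → 8 (third significant figure)
Brown → ×10 multiplier
Red → ±2% tolerance
188 × 10 = 1880 Ω
Smallest = 1880 × (1 − 2/100) = 1842.4 Ω.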